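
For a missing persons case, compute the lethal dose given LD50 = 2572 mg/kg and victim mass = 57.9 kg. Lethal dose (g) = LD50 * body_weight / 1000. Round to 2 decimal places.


Lethal dose calculation:
Lethal dose = LD50 * body_weight / 1000
= 2572 * 57.9 / 1000
= 148918.8 / 1000
= 148.92 g

148.92


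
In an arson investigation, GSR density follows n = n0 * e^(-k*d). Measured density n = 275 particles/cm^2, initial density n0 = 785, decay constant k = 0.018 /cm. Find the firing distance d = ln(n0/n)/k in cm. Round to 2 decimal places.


GSR distance calculation:
n0/n = 785 / 275 = 2.854545
ln(n0/n) = 1.048912
d = 1.048912 / 0.018 = 58.27 cm

58.27


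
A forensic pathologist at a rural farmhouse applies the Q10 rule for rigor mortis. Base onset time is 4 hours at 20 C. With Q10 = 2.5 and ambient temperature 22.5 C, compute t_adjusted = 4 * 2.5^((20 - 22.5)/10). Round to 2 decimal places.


Rigor mortis time adjustment:
Exponent = (T_ref - T_actual) / 10 = (20 - 22.5) / 10 = -0.25
Q10 factor = 2.5^-0.25 = 0.79527
t_adjusted = 4 * 0.79527 = 3.18 hours

3.18


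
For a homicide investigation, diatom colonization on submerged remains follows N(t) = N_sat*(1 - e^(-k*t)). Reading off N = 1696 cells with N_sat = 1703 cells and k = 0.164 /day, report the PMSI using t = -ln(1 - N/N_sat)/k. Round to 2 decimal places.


PMSI from diatom colonization curve:
N / N_sat = 1696 / 1703 = 0.99589
1 - N/N_sat = 0.00411
ln(1 - N/N_sat) = -5.494332
t = -ln(1 - N/N_sat) / k = -(-5.494332) / 0.164 = 33.50 days

33.50


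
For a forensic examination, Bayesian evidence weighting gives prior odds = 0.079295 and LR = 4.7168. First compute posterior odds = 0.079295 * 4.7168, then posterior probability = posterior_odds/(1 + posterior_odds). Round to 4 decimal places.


Bayesian evidence evaluation:
Posterior odds = prior_odds * LR = 0.079295 * 4.7168 = 0.3740187
Posterior probability = posterior_odds / (1 + posterior_odds)
= 0.3740187 / (1 + 0.3740187)
= 0.3740187 / 1.3740187
= 0.2722

0.2722


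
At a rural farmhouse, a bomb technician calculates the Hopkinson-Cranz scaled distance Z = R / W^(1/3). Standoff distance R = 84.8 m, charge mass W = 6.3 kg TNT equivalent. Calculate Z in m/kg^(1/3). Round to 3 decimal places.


Scaled distance calculation:
W^(1/3) = 6.3^(1/3) = 1.846915
Z = R / W^(1/3) = 84.8 / 1.846915
Z = 45.914 m/kg^(1/3)

45.914


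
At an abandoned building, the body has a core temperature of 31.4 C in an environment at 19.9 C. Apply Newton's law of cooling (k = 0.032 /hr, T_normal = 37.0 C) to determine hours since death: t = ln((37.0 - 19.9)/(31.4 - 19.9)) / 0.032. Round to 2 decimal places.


Using Newton's law of cooling:
t = ln((T_normal - T_ambient) / (T_body - T_ambient)) / k
T_normal - T_ambient = 17.1
T_body - T_ambient = 11.5
Ratio = 1.486957
ln(ratio) = 0.396732
t = 0.396732 / 0.032 = 12.40 hours

12.40


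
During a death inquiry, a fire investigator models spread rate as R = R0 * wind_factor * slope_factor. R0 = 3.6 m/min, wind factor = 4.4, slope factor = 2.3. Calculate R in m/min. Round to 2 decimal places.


Fire spread rate calculation:
R = R0 * wind_factor * slope_factor
= 3.6 * 4.4 * 2.3
= 15.84 * 2.3
= 36.43 m/min

36.43


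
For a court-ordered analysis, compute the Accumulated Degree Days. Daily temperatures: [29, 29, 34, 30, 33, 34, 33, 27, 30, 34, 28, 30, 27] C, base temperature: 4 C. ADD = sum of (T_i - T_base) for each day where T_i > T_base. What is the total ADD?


Computing ADD day by day:
Day 1: max(0, 29 - 4) = 25
Day 2: max(0, 29 - 4) = 25
Day 3: max(0, 34 - 4) = 30
Day 4: max(0, 30 - 4) = 26
Day 5: max(0, 33 - 4) = 29
Day 6: max(0, 34 - 4) = 30
Day 7: max(0, 33 - 4) = 29
Day 8: max(0, 27 - 4) = 23
Day 9: max(0, 30 - 4) = 26
Day 10: max(0, 34 - 4) = 30
Day 11: max(0, 28 - 4) = 24
Day 12: max(0, 30 - 4) = 26
Day 13: max(0, 27 - 4) = 23
Total ADD = 346

346


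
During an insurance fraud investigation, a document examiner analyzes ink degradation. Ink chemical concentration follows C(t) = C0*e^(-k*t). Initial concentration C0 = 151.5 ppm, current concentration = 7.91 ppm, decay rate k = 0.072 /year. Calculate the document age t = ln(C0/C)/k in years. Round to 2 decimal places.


Document age estimation:
C0/C = 151.5 / 7.91 = 19.152971
ln(C0/C) = 2.952458
t = 2.952458 / 0.072 = 41.01 years

41.01


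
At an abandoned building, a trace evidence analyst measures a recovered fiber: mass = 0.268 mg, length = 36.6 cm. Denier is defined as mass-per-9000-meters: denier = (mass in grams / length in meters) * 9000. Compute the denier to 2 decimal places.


Denier calculation:
Mass in grams = 0.268 mg / 1000 = 0.000268 g
Length in meters = 36.6 cm / 100 = 0.366 m
Linear density = mass / length = 0.000268 / 0.366 = 0.00073224 g/m
Denier = (g/m) * 9000 = 0.00073224 * 9000 = 6.59

6.59


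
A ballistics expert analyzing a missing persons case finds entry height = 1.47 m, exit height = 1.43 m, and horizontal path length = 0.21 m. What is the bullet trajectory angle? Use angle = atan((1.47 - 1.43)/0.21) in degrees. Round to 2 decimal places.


Bullet trajectory angle:
Height difference = 1.47 - 1.43 = 0.04 m
angle = atan(0.04 / 0.21)
angle = atan(0.190476)
angle = 10.78 degrees

10.78


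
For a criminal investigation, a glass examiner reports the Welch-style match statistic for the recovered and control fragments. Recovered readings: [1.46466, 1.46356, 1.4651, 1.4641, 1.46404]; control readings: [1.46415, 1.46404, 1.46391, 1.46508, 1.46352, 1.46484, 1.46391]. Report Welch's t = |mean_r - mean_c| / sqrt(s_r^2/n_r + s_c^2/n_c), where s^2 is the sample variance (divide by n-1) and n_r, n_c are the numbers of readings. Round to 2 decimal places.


Welch's t-criterion for glass RI comparison:
Recovered mean = sum / n_r = 7.32146 / 5 = 1.464292
Control mean = sum / n_c = 10.24945 / 7 = 1.4642071
Recovered sample variance s_r^2 = 3.5612e-07
Control sample variance s_c^2 = 3.07057e-07
Welch SE (unpooled) = sqrt(s_r^2/n_r + s_c^2/n_c) = sqrt(7.1224e-08 + 4.38653e-08) = sqrt(1.15089e-07) = 0.000339248
|mean_r - mean_c| = 8.48571e-05
t = 8.48571e-05 / 0.000339248 = 0.25

0.25


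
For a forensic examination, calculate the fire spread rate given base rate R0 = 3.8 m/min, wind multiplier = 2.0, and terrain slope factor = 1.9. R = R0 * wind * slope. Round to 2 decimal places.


Fire spread rate calculation:
R = R0 * wind_factor * slope_factor
= 3.8 * 2.0 * 1.9
= 7.6 * 1.9
= 14.44 m/min

14.44


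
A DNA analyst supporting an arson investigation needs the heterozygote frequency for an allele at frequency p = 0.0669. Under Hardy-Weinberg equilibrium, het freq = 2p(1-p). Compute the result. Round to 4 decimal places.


Hardy-Weinberg heterozygote frequency:
q = 1 - p = 1 - 0.0669 = 0.9331
2pq = 2 * 0.0669 * 0.9331 = 0.1248

0.1248


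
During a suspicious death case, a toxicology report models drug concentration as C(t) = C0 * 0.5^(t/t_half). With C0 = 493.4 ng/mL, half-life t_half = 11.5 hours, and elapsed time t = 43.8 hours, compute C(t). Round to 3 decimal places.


Drug concentration decay:
Number of half-lives = t / t_half = 43.8 / 11.5 = 3.808696
Decay factor = 0.5^3.808696 = 0.0713622
C(t) = 493.4 * 0.0713622 = 35.210 ng/mL

35.210


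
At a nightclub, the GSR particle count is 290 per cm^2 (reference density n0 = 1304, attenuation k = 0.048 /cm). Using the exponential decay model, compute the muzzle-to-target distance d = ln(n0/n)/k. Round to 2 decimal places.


GSR distance calculation:
n0/n = 1304 / 290 = 4.496552
ln(n0/n) = 1.503311
d = 1.503311 / 0.048 = 31.32 cm

31.32


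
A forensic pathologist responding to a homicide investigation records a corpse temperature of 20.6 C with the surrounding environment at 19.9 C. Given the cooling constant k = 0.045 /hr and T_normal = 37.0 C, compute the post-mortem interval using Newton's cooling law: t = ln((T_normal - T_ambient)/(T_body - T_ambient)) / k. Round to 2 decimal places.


Using Newton's law of cooling:
t = ln((T_normal - T_ambient) / (T_body - T_ambient)) / k
T_normal - T_ambient = 17.1
T_body - T_ambient = 0.7
Ratio = 24.428571
ln(ratio) = 3.195753
t = 3.195753 / 0.045 = 71.02 hours

71.02


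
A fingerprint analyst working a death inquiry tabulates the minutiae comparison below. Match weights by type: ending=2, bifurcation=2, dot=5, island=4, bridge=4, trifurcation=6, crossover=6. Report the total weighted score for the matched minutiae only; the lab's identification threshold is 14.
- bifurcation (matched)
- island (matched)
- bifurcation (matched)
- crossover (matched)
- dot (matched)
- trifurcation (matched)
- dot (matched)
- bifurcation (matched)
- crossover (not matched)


Weighted minutiae match score:
  bifurcation: matched, +2 (running total 2)
  island: matched, +4 (running total 6)
  bifurcation: matched, +2 (running total 8)
  crossover: matched, +6 (running total 14)
  dot: matched, +5 (running total 19)
  trifurcation: matched, +6 (running total 25)
  dot: matched, +5 (running total 30)
  bifurcation: matched, +2 (running total 32)
  crossover: not matched, +0
Total score = 32
Threshold = 14; verdict = identification

32


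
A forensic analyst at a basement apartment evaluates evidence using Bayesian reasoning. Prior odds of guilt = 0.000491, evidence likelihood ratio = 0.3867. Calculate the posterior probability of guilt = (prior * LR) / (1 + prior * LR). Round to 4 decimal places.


Bayesian evidence evaluation:
Posterior odds = prior_odds * LR = 0.000491 * 0.3867 = 0.0001898697
Posterior probability = posterior_odds / (1 + posterior_odds)
= 0.0001898697 / (1 + 0.0001898697)
= 0.0001898697 / 1.0001898697
= 0.0002

0.0002


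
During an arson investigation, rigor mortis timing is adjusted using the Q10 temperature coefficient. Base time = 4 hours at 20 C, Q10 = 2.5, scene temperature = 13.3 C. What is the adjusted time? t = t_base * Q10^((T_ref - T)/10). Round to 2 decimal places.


Rigor mortis time adjustment:
Exponent = (T_ref - T_actual) / 10 = (20 - 13.3) / 10 = 0.67
Q10 factor = 2.5^0.67 = 1.84765
t_adjusted = 4 * 1.84765 = 7.39 hours

7.39


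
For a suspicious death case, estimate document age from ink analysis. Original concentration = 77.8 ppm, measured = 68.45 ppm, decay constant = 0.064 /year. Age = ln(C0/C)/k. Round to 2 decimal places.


Document age estimation:
C0/C = 77.8 / 68.45 = 1.136596
ln(C0/C) = 0.128038
t = 0.128038 / 0.064 = 2.00 years

2.00


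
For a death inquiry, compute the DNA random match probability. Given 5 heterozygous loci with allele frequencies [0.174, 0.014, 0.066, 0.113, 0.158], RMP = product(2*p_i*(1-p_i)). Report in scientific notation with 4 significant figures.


Computing RMP for 5 loci:
Locus 1: 2 * 0.174 * 0.826 = 0.287448
Locus 2: 2 * 0.014 * 0.986 = 0.027608
Locus 3: 2 * 0.066 * 0.934 = 0.123288
Locus 4: 2 * 0.113 * 0.887 = 0.200462
Locus 5: 2 * 0.158 * 0.842 = 0.266072
RMP = 5.219e-05

5.219e-05


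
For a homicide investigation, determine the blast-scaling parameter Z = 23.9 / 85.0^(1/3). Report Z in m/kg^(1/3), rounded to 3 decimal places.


Scaled distance calculation:
W^(1/3) = 85.0^(1/3) = 4.39683
Z = R / W^(1/3) = 23.9 / 4.39683
Z = 5.436 m/kg^(1/3)

5.436


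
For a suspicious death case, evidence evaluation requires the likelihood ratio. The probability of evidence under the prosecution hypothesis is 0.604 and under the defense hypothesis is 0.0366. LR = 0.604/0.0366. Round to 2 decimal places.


Likelihood ratio calculation:
LR = P(E|Hp) / P(E|Hd)
LR = 0.604 / 0.0366
LR = 16.50

16.50


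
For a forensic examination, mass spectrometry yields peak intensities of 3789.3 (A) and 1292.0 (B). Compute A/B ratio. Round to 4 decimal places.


Spectral peak ratio:
Peak A = 3789.3 counts
Peak B = 1292.0 counts
Ratio = 3789.3 / 1292.0 = 2.9329

2.9329


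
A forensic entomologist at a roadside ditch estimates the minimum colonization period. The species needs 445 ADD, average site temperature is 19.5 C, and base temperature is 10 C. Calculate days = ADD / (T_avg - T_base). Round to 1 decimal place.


Insect development time:
Effective temperature = avg_temp - T_base = 19.5 - 10 = 9.5 C
Days = ADD / effective_temp = 445 / 9.5 = 46.8 days

46.8


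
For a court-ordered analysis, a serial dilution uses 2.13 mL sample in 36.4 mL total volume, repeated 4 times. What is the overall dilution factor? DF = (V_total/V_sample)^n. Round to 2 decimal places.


Dilution factor calculation:
Single dilution = V_total / V_sample = 36.4 / 2.13 ≈ 17.089202
Number of dilutions = 4
Total DF = (36.4 / 2.13)^4 (full precision, rounded at the end) = 85287.84

85287.84


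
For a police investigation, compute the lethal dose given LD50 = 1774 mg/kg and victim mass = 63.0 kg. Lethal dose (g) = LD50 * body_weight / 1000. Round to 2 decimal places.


Lethal dose calculation:
Lethal dose = LD50 * body_weight / 1000
= 1774 * 63.0 / 1000
= 111762 / 1000
= 111.76 g

111.76


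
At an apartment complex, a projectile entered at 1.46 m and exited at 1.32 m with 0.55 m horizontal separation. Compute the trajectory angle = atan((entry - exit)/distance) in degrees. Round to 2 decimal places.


Bullet trajectory angle:
Height difference = 1.46 - 1.32 = 0.14 m
angle = atan(0.14 / 0.55)
angle = atan(0.254545)
angle = 14.28 degrees

14.28


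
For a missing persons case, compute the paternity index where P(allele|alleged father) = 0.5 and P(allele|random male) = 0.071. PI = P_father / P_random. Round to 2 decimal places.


Paternity Index calculation:
PI = P(allele|father) / P(allele|random)
PI = 0.5 / 0.071
PI = 7.04

7.04


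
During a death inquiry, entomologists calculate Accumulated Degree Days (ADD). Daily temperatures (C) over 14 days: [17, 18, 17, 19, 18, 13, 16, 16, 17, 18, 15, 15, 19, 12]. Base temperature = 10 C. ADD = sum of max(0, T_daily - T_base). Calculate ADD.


Computing ADD day by day:
Day 1: max(0, 17 - 10) = 7
Day 2: max(0, 18 - 10) = 8
Day 3: max(0, 17 - 10) = 7
Day 4: max(0, 19 - 10) = 9
Day 5: max(0, 18 - 10) = 8
Day 6: max(0, 13 - 10) = 3
Day 7: max(0, 16 - 10) = 6
Day 8: max(0, 16 - 10) = 6
Day 9: max(0, 17 - 10) = 7
Day 10: max(0, 18 - 10) = 8
Day 11: max(0, 15 - 10) = 5
Day 12: max(0, 15 - 10) = 5
Day 13: max(0, 19 - 10) = 9
Day 14: max(0, 12 - 10) = 2
Total ADD = 90

90


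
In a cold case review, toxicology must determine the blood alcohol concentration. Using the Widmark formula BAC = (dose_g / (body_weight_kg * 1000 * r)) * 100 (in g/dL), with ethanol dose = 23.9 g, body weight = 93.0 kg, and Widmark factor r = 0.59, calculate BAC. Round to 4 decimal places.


Applying the Widmark formula:
BAC = (dose_g / (body_wt * 1000 * r)) * 100
Denominator = 93.0 * 1000 * 0.59 = 54870
BAC = (23.9 / 54870) * 100
BAC = 0.0436 g/dL

0.0436


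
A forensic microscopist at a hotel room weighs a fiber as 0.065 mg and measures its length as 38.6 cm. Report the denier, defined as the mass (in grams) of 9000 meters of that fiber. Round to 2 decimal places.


Denier calculation:
Mass in grams = 0.065 mg / 1000 = 0.000065 g
Length in meters = 38.6 cm / 100 = 0.386 m
Linear density = mass / length = 0.000065 / 0.386 = 0.00016839 g/m
Denier = (g/m) * 9000 = 0.00016839 * 9000 = 1.52

1.52


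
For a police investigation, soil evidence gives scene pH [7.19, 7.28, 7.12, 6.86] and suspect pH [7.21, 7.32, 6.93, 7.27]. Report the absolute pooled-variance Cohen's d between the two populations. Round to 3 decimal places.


Pooled-variance Cohen's d for soil pH comparison:
Scene mean = 28.45 / 4 = 7.1125
Suspect mean = 28.73 / 4 = 7.1825
Scene sample variance s_s^2 = 0.032625
Suspect sample variance s_c^2 = 0.030358
Pooled variance = ((n_s-1)*s_s^2 + (n_c-1)*s_c^2) / (n_s + n_c - 2) = 0.031492
Pooled SD = sqrt(0.031492) = 0.17746
Mean difference = -0.07
|d| = |-0.07| / 0.17746 = 0.394

0.394


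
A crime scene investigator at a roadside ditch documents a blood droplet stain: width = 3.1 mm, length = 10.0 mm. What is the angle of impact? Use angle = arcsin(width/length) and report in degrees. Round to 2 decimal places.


Blood spatter impact angle calculation:
width / length = 3.1 / 10.0 = 0.31
angle = arcsin(0.31)
angle = 18.06 degrees

18.06


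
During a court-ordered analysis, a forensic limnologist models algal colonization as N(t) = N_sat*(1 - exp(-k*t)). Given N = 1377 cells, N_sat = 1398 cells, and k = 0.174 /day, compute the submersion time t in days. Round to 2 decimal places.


PMSI from diatom colonization curve:
N / N_sat = 1377 / 1398 = 0.984979
1 - N/N_sat = 0.015021
ln(1 - N/N_sat) = -4.198306
t = -ln(1 - N/N_sat) / k = -(-4.198306) / 0.174 = 24.13 days

24.13


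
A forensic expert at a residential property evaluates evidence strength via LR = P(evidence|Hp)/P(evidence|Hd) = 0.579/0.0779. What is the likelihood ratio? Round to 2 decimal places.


Likelihood ratio calculation:
LR = P(E|Hp) / P(E|Hd)
LR = 0.579 / 0.0779
LR = 7.43

7.43


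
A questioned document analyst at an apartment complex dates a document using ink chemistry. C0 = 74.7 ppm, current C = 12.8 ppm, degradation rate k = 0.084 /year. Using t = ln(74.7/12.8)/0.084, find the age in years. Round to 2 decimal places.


Document age estimation:
C0/C = 74.7 / 12.8 = 5.835938
ln(C0/C) = 1.764035
t = 1.764035 / 0.084 = 21.00 years

21.00


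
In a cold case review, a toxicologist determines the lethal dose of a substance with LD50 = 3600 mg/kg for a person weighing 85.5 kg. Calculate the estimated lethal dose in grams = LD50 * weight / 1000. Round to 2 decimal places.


Lethal dose calculation:
Lethal dose = LD50 * body_weight / 1000
= 3600 * 85.5 / 1000
= 307800 / 1000
= 307.80 g

307.80


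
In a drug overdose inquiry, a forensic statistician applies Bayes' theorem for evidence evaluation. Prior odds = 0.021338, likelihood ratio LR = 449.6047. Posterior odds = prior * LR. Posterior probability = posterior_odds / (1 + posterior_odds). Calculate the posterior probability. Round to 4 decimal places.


Bayesian evidence evaluation:
Posterior odds = prior_odds * LR = 0.021338 * 449.6047 = 9.593665
Posterior probability = posterior_odds / (1 + posterior_odds)
= 9.593665 / (1 + 9.593665)
= 9.593665 / 10.593665
= 0.9056

0.9056


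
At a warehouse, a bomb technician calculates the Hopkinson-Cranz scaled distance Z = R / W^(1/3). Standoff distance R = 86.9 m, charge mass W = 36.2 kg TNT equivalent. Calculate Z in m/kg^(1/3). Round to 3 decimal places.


Scaled distance calculation:
W^(1/3) = 36.2^(1/3) = 3.308031
Z = R / W^(1/3) = 86.9 / 3.308031
Z = 26.269 m/kg^(1/3)

26.269


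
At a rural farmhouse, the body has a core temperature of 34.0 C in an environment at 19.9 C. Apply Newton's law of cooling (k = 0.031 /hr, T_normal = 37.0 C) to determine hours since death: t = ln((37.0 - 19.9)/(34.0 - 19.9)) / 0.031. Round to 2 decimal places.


Using Newton's law of cooling:
t = ln((T_normal - T_ambient) / (T_body - T_ambient)) / k
T_normal - T_ambient = 17.1
T_body - T_ambient = 14.1
Ratio = 1.212766
ln(ratio) = 0.192904
t = 0.192904 / 0.031 = 6.22 hours

6.22


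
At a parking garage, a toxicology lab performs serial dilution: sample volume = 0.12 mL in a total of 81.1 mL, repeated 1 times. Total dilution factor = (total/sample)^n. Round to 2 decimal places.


Dilution factor calculation:
Single dilution = V_total / V_sample = 81.1 / 0.12 ≈ 675.833333
Number of dilutions = 1
Total DF = (81.1 / 0.12)^1 (full precision, rounded at the end) = 675.83

675.83


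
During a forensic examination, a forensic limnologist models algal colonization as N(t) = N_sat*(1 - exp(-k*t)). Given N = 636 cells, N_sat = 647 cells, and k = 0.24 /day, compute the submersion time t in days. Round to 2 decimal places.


PMSI from diatom colonization curve:
N / N_sat = 636 / 647 = 0.982998
1 - N/N_sat = 0.017002
ln(1 - N/N_sat) = -4.074424
t = -ln(1 - N/N_sat) / k = -(-4.074424) / 0.24 = 16.98 days

16.98


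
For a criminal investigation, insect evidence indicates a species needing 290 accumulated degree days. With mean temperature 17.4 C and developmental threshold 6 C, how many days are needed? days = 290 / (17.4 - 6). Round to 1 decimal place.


Insect development time:
Effective temperature = avg_temp - T_base = 17.4 - 6 = 11.4 C
Days = ADD / effective_temp = 290 / 11.4 = 25.4 days

25.4


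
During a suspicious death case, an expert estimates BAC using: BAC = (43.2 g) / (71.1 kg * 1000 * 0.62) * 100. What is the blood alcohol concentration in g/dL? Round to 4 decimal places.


Applying the Widmark formula:
BAC = (dose_g / (body_wt * 1000 * r)) * 100
Denominator = 71.1 * 1000 * 0.62 = 44082
BAC = (43.2 / 44082) * 100
BAC = 0.0980 g/dL

0.0980


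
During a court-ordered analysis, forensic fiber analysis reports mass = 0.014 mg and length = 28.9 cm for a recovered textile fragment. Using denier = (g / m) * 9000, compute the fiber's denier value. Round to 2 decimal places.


Denier calculation:
Mass in grams = 0.014 mg / 1000 = 0.000014 g
Length in meters = 28.9 cm / 100 = 0.289 m
Linear density = mass / length = 0.000014 / 0.289 = 0.00004844 g/m
Denier = (g/m) * 9000 = 0.00004844 * 9000 = 0.44

0.44


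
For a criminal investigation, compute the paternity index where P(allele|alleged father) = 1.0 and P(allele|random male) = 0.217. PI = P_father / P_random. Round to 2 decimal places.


Paternity Index calculation:
PI = P(allele|father) / P(allele|random)
PI = 1.0 / 0.217
PI = 4.61

4.61


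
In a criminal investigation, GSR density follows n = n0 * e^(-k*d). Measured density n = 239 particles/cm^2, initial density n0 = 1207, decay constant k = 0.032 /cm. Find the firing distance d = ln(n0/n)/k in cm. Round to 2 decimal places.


GSR distance calculation:
n0/n = 1207 / 239 = 5.050209
ln(n0/n) = 1.61943
d = 1.61943 / 0.032 = 50.61 cm

50.61


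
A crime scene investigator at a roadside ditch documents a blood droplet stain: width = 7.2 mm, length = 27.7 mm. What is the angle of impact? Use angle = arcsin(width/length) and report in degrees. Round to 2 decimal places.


Blood spatter impact angle calculation:
width / length = 7.2 / 27.7 = 0.259928
angle = arcsin(0.259928)
angle = 15.07 degrees

15.07


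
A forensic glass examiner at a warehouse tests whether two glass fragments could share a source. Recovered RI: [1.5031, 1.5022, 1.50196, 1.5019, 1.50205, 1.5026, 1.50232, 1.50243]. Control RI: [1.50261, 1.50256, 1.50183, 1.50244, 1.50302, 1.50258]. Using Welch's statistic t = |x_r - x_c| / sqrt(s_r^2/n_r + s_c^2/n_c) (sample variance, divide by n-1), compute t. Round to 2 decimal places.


Welch's t-criterion for glass RI comparison:
Recovered mean = sum / n_r = 12.01856 / 8 = 1.50232
Control mean = sum / n_c = 9.01504 / 6 = 1.5025067
Recovered sample variance s_r^2 = 1.56029e-07
Control sample variance s_c^2 = 1.48947e-07
Welch SE (unpooled) = sqrt(s_r^2/n_r + s_c^2/n_c) = sqrt(1.95036e-08 + 2.48244e-08) = sqrt(4.4328e-08) = 0.000210542
|mean_r - mean_c| = 0.000186667
t = 0.000186667 / 0.000210542 = 0.89

0.89


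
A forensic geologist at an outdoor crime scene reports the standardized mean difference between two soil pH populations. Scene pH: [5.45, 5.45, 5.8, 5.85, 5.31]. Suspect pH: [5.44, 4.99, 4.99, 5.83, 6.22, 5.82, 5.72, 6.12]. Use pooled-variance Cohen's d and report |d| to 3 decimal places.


Pooled-variance Cohen's d for soil pH comparison:
Scene mean = 27.86 / 5 = 5.572
Suspect mean = 45.13 / 8 = 5.64125
Scene sample variance s_s^2 = 0.05692
Suspect sample variance s_c^2 = 0.218098
Pooled variance = ((n_s-1)*s_s^2 + (n_c-1)*s_c^2) / (n_s + n_c - 2) = 0.159488
Pooled SD = sqrt(0.159488) = 0.399359
Mean difference = -0.06925
|d| = |-0.06925| / 0.399359 = 0.173

0.173


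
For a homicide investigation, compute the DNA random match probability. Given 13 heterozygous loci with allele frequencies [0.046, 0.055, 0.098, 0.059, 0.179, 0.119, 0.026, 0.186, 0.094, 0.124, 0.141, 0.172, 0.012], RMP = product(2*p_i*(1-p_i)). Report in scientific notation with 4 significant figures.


Computing RMP for 13 loci:
Locus 1: 2 * 0.046 * 0.954 = 0.087768
Locus 2: 2 * 0.055 * 0.945 = 0.10395
Locus 3: 2 * 0.098 * 0.902 = 0.176792
Locus 4: 2 * 0.059 * 0.941 = 0.111038
Locus 5: 2 * 0.179 * 0.821 = 0.293918
Locus 6: 2 * 0.119 * 0.881 = 0.209678
Locus 7: 2 * 0.026 * 0.974 = 0.050648
Locus 8: 2 * 0.186 * 0.814 = 0.302808
Locus 9: 2 * 0.094 * 0.906 = 0.170328
Locus 10: 2 * 0.124 * 0.876 = 0.217248
Locus 11: 2 * 0.141 * 0.859 = 0.242238
Locus 12: 2 * 0.172 * 0.828 = 0.284832
Locus 13: 2 * 0.012 * 0.988 = 0.023712
RMP = 1.025e-11

1.025e-11


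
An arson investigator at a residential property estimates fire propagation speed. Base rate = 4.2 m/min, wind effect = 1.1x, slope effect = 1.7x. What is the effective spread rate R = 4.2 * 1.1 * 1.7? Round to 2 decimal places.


Fire spread rate calculation:
R = R0 * wind_factor * slope_factor
= 4.2 * 1.1 * 1.7
= 4.62 * 1.7
= 7.85 m/min

7.85


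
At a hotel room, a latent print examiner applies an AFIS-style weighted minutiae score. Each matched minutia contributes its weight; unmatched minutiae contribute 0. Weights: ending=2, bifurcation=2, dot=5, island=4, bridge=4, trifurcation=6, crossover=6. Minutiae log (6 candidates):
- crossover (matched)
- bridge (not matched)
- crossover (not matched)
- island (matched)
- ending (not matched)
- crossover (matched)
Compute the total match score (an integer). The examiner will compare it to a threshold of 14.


Weighted minutiae match score:
  crossover: matched, +6 (running total 6)
  bridge: not matched, +0
  crossover: not matched, +0
  island: matched, +4 (running total 10)
  ending: not matched, +0
  crossover: matched, +6 (running total 16)
Total score = 16
Threshold = 14; verdict = identification

16


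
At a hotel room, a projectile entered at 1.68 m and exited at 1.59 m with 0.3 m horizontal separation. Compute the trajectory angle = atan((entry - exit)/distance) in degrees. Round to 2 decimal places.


Bullet trajectory angle:
Height difference = 1.68 - 1.59 = 0.09 m
angle = atan(0.09 / 0.3)
angle = atan(0.3)
angle = 16.70 degrees

16.70


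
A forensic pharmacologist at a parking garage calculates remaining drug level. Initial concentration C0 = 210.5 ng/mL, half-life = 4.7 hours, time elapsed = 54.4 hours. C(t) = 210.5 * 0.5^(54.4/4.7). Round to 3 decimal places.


Drug concentration decay:
Number of half-lives = t / t_half = 54.4 / 4.7 = 11.574468
Decay factor = 0.5^11.574468 = 0.0003279
C(t) = 210.5 * 0.0003279 = 0.069 ng/mL

0.069


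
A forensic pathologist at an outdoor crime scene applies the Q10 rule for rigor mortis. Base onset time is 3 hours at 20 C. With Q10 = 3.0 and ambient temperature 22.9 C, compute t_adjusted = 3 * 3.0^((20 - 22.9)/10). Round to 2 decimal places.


Rigor mortis time adjustment:
Exponent = (T_ref - T_actual) / 10 = (20 - 22.9) / 10 = -0.29
Q10 factor = 3.0^-0.29 = 0.72717
t_adjusted = 3 * 0.72717 = 2.18 hours

2.18


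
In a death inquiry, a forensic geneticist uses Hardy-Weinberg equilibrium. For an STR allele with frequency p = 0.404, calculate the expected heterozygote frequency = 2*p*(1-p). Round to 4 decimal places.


Hardy-Weinberg heterozygote frequency:
q = 1 - p = 1 - 0.404 = 0.596
2pq = 2 * 0.404 * 0.596 = 0.4816

0.4816


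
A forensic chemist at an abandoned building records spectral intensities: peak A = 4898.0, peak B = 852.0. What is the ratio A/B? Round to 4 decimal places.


Spectral peak ratio:
Peak A = 4898.0 counts
Peak B = 852.0 counts
Ratio = 4898.0 / 852.0 = 5.7488

5.7488


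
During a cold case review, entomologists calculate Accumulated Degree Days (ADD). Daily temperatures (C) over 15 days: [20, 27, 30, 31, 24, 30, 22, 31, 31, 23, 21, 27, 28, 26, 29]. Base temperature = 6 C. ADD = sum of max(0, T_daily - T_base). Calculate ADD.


Computing ADD day by day:
Day 1: max(0, 20 - 6) = 14
Day 2: max(0, 27 - 6) = 21
Day 3: max(0, 30 - 6) = 24
Day 4: max(0, 31 - 6) = 25
Day 5: max(0, 24 - 6) = 18
Day 6: max(0, 30 - 6) = 24
Day 7: max(0, 22 - 6) = 16
Day 8: max(0, 31 - 6) = 25
Day 9: max(0, 31 - 6) = 25
Day 10: max(0, 23 - 6) = 17
Day 11: max(0, 21 - 6) = 15
Day 12: max(0, 27 - 6) = 21
Day 13: max(0, 28 - 6) = 22
Day 14: max(0, 26 - 6) = 20
Day 15: max(0, 29 - 6) = 23
Total ADD = 310

310


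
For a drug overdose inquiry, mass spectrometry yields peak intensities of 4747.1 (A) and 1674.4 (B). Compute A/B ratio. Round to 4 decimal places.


Spectral peak ratio:
Peak A = 4747.1 counts
Peak B = 1674.4 counts
Ratio = 4747.1 / 1674.4 = 2.8351

2.8351


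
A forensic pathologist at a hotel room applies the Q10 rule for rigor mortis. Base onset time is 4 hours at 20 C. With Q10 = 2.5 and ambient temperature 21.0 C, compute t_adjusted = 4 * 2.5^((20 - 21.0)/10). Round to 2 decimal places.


Rigor mortis time adjustment:
Exponent = (T_ref - T_actual) / 10 = (20 - 21.0) / 10 = -0.1
Q10 factor = 2.5^-0.1 = 0.91244
t_adjusted = 4 * 0.91244 = 3.65 hours

3.65


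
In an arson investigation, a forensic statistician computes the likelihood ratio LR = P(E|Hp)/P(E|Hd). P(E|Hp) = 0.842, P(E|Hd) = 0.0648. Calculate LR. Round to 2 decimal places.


Likelihood ratio calculation:
LR = P(E|Hp) / P(E|Hd)
LR = 0.842 / 0.0648
LR = 12.99

12.99


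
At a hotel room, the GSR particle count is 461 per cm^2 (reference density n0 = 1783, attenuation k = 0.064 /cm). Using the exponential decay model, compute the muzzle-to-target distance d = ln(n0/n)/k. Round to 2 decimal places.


GSR distance calculation:
n0/n = 1783 / 461 = 3.867679
ln(n0/n) = 1.352655
d = 1.352655 / 0.064 = 21.14 cm

21.14


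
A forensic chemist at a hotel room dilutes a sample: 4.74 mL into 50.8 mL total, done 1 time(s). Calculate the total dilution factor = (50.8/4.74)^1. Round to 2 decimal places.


Dilution factor calculation:
Single dilution = V_total / V_sample = 50.8 / 4.74 ≈ 10.7173
Number of dilutions = 1
Total DF = (50.8 / 4.74)^1 (full precision, rounded at the end) = 10.72

10.72


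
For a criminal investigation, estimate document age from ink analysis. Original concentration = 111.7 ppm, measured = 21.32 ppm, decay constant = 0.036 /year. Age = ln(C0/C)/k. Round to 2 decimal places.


Document age estimation:
C0/C = 111.7 / 21.32 = 5.239212
ln(C0/C) = 1.656171
t = 1.656171 / 0.036 = 46.00 years

46.00


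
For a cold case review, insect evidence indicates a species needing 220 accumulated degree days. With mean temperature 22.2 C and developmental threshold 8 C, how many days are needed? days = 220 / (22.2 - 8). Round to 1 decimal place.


Insect development time:
Effective temperature = avg_temp - T_base = 22.2 - 8 = 14.2 C
Days = ADD / effective_temp = 220 / 14.2 = 15.5 days

15.5


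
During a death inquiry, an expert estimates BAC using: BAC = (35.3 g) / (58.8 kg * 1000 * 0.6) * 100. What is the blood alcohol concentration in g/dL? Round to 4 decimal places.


Applying the Widmark formula:
BAC = (dose_g / (body_wt * 1000 * r)) * 100
Denominator = 58.8 * 1000 * 0.6 = 35280
BAC = (35.3 / 35280) * 100
BAC = 0.1001 g/dL

0.1001


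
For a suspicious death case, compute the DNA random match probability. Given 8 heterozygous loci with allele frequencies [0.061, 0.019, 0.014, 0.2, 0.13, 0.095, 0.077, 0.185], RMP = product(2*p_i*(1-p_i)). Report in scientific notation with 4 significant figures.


Computing RMP for 8 loci:
Locus 1: 2 * 0.061 * 0.939 = 0.114558
Locus 2: 2 * 0.019 * 0.981 = 0.037278
Locus 3: 2 * 0.014 * 0.986 = 0.027608
Locus 4: 2 * 0.2 * 0.8 = 0.32
Locus 5: 2 * 0.13 * 0.87 = 0.2262
Locus 6: 2 * 0.095 * 0.905 = 0.17195
Locus 7: 2 * 0.077 * 0.923 = 0.142142
Locus 8: 2 * 0.185 * 0.815 = 0.30155
RMP = 6.290e-08

6.290e-08


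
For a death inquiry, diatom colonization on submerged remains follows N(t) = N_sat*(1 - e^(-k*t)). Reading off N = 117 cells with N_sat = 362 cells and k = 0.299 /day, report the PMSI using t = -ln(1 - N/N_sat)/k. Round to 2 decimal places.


PMSI from diatom colonization curve:
N / N_sat = 117 / 362 = 0.323204
1 - N/N_sat = 0.676796
ln(1 - N/N_sat) = -0.390385
t = -ln(1 - N/N_sat) / k = -(-0.390385) / 0.299 = 1.31 days

1.31


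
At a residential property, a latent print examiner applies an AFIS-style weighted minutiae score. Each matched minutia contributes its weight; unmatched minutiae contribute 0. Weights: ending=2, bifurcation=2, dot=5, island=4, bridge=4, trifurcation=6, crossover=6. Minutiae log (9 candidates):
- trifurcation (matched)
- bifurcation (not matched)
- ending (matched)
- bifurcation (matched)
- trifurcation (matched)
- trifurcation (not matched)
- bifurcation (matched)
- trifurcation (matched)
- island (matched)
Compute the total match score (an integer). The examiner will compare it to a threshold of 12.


Weighted minutiae match score:
  trifurcation: matched, +6 (running total 6)
  bifurcation: not matched, +0
  ending: matched, +2 (running total 8)
  bifurcation: matched, +2 (running total 10)
  trifurcation: matched, +6 (running total 16)
  trifurcation: not matched, +0
  bifurcation: matched, +2 (running total 18)
  trifurcation: matched, +6 (running total 24)
  island: matched, +4 (running total 28)
Total score = 28
Threshold = 12; verdict = identification

28


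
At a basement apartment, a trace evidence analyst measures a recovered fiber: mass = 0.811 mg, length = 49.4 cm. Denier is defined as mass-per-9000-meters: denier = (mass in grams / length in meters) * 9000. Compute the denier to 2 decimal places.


Denier calculation:
Mass in grams = 0.811 mg / 1000 = 0.000811 g
Length in meters = 49.4 cm / 100 = 0.494 m
Linear density = mass / length = 0.000811 / 0.494 = 0.0016417 g/m
Denier = (g/m) * 9000 = 0.0016417 * 9000 = 14.78

14.78


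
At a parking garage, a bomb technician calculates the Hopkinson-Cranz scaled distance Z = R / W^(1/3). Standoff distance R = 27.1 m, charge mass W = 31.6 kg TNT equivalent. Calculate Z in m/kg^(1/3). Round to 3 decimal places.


Scaled distance calculation:
W^(1/3) = 31.6^(1/3) = 3.161518
Z = R / W^(1/3) = 27.1 / 3.161518
Z = 8.572 m/kg^(1/3)

8.572


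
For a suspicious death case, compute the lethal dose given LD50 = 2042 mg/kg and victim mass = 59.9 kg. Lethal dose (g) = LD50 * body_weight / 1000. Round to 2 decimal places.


Lethal dose calculation:
Lethal dose = LD50 * body_weight / 1000
= 2042 * 59.9 / 1000
= 122315.8 / 1000
= 122.32 g

122.32


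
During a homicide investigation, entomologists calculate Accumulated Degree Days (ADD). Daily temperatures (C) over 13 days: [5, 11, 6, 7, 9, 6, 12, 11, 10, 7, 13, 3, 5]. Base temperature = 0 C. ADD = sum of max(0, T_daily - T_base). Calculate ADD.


Computing ADD day by day:
Day 1: max(0, 5 - 0) = 5
Day 2: max(0, 11 - 0) = 11
Day 3: max(0, 6 - 0) = 6
Day 4: max(0, 7 - 0) = 7
Day 5: max(0, 9 - 0) = 9
Day 6: max(0, 6 - 0) = 6
Day 7: max(0, 12 - 0) = 12
Day 8: max(0, 11 - 0) = 11
Day 9: max(0, 10 - 0) = 10
Day 10: max(0, 7 - 0) = 7
Day 11: max(0, 13 - 0) = 13
Day 12: max(0, 3 - 0) = 3
Day 13: max(0, 5 - 0) = 5
Total ADD = 105

105


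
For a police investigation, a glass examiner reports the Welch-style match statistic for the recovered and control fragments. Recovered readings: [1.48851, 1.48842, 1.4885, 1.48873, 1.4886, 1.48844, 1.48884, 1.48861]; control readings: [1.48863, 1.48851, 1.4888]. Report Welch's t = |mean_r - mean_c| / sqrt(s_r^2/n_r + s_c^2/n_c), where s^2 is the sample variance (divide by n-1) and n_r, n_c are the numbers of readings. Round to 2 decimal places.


Welch's t-criterion for glass RI comparison:
Recovered mean = sum / n_r = 11.90865 / 8 = 1.4885812
Control mean = sum / n_c = 4.46594 / 3 = 1.4886467
Recovered sample variance s_r^2 = 2.11268e-08
Control sample variance s_c^2 = 2.12333e-08
Welch SE (unpooled) = sqrt(s_r^2/n_r + s_c^2/n_c) = sqrt(2.64085e-09 + 7.07778e-09) = sqrt(9.71863e-09) = 9.85831e-05
|mean_r - mean_c| = 6.54167e-05
t = 6.54167e-05 / 9.85831e-05 = 0.66

0.66


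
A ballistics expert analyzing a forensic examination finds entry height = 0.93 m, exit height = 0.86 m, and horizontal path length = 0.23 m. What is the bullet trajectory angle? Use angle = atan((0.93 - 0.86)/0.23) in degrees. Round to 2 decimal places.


Bullet trajectory angle:
Height difference = 0.93 - 0.86 = 0.07 m
angle = atan(0.07 / 0.23)
angle = atan(0.304348)
angle = 16.93 degrees

16.93


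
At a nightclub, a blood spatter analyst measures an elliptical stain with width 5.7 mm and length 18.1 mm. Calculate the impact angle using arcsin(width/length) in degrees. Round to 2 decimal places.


Blood spatter impact angle calculation:
width / length = 5.7 / 18.1 = 0.314917
angle = arcsin(0.314917)
angle = 18.36 degrees

18.36


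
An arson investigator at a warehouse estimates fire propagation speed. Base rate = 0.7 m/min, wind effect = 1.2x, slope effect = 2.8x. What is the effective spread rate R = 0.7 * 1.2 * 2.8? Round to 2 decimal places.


Fire spread rate calculation:
R = R0 * wind_factor * slope_factor
= 0.7 * 1.2 * 2.8
= 0.84 * 2.8
= 2.35 m/min

2.35


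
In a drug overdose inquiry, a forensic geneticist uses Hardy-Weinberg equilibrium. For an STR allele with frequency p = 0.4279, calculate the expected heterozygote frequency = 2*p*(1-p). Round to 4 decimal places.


Hardy-Weinberg heterozygote frequency:
q = 1 - p = 1 - 0.4279 = 0.5721
2pq = 2 * 0.4279 * 0.5721 = 0.4896

0.4896


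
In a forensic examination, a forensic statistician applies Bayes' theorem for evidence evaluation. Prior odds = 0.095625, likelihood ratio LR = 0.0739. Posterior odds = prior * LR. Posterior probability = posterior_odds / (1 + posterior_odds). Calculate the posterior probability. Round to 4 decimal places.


Bayesian evidence evaluation:
Posterior odds = prior_odds * LR = 0.095625 * 0.0739 = 0.007066687
Posterior probability = posterior_odds / (1 + posterior_odds)
= 0.007066687 / (1 + 0.007066687)
= 0.007066687 / 1.007066687
= 0.0070

0.0070


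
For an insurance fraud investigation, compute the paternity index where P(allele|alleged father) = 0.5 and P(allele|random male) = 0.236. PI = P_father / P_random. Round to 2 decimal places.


Paternity Index calculation:
PI = P(allele|father) / P(allele|random)
PI = 0.5 / 0.236
PI = 2.12

2.12


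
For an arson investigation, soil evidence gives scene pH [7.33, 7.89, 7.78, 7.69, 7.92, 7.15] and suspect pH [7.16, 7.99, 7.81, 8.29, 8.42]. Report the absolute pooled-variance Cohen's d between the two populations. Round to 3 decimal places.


Pooled-variance Cohen's d for soil pH comparison:
Scene mean = 45.76 / 6 = 7.626667
Suspect mean = 39.67 / 5 = 7.934
Scene sample variance s_s^2 = 0.099627
Suspect sample variance s_c^2 = 0.24513
Pooled variance = ((n_s-1)*s_s^2 + (n_c-1)*s_c^2) / (n_s + n_c - 2) = 0.164295
Pooled SD = sqrt(0.164295) = 0.405333
Mean difference = -0.307333
|d| = |-0.307333| / 0.405333 = 0.758

0.758


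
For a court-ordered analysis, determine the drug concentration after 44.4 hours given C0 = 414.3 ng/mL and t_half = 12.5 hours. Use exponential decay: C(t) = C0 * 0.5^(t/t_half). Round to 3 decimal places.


Drug concentration decay:
Number of half-lives = t / t_half = 44.4 / 12.5 = 3.552
Decay factor = 0.5^3.552 = 0.08525924
C(t) = 414.3 * 0.08525924 = 35.323 ng/mL

35.323


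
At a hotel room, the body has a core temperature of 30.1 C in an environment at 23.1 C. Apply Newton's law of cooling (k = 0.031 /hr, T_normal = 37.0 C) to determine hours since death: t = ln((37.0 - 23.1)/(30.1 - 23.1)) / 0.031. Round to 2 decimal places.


Using Newton's law of cooling:
t = ln((T_normal - T_ambient) / (T_body - T_ambient)) / k
T_normal - T_ambient = 13.9
T_body - T_ambient = 7.0
Ratio = 1.985714
ln(ratio) = 0.685979
t = 0.685979 / 0.031 = 22.13 hours

22.13


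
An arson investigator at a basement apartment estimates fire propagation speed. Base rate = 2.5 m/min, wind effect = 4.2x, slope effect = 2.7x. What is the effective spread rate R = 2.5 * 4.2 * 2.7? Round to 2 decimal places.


Fire spread rate calculation:
R = R0 * wind_factor * slope_factor
= 2.5 * 4.2 * 2.7
= 10.5 * 2.7
= 28.35 m/min

28.35


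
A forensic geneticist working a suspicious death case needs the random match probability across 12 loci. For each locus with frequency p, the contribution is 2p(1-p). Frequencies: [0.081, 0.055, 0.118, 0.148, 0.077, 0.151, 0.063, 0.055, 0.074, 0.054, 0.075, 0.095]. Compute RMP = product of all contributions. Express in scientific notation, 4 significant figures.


Computing RMP for 12 loci:
Locus 1: 2 * 0.081 * 0.919 = 0.148878
Locus 2: 2 * 0.055 * 0.945 = 0.10395
Locus 3: 2 * 0.118 * 0.882 = 0.208152
Locus 4: 2 * 0.148 * 0.852 = 0.252192
Locus 5: 2 * 0.077 * 0.923 = 0.142142
Locus 6: 2 * 0.151 * 0.849 = 0.256398
Locus 7: 2 * 0.063 * 0.937 = 0.118062
Locus 8: 2 * 0.055 * 0.945 = 0.10395
Locus 9: 2 * 0.074 * 0.926 = 0.137048
Locus 10: 2 * 0.054 * 0.946 = 0.102168
Locus 11: 2 * 0.075 * 0.925 = 0.13875
Locus 12: 2 * 0.095 * 0.905 = 0.17195
RMP = 1.214e-10

1.214e-10
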